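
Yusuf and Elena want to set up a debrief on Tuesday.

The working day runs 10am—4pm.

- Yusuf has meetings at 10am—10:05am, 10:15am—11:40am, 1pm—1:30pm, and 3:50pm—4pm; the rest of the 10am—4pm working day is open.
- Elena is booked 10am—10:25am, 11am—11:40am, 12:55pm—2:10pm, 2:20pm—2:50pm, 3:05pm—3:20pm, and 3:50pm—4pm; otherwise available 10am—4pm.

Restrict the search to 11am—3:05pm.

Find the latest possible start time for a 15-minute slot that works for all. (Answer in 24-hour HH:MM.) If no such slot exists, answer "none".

14:50

Yusuf free within 10:00–16:00: 10:05–10:15, 11:40–13:00, 13:30–15:50.
Elena free within 10:00–16:00: 10:25–11:00, 11:40–12:55, 14:10–14:20, 14:50–15:05, 15:20–15:50.
Yusuf ∩ Elena: 11:40–12:55, 14:10–14:20, 14:50–15:05, 15:20–15:50.
Restricted to 11:00–15:05: 11:40–12:55, 14:10–14:20, 14:50–15:05.
Windows ≥ 15 min: 11:40–12:55, 14:50–15:05.
Latest start in the last window 14:50–15:05 is 15:05 − 15 min = 14:50.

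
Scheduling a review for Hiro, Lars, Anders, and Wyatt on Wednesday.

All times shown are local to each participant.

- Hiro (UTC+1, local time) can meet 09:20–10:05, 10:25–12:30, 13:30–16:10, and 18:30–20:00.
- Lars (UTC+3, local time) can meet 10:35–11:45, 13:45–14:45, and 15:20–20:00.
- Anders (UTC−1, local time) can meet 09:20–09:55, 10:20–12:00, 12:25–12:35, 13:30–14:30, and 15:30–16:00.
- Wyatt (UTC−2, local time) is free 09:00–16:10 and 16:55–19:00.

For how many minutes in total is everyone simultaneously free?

90 minutes

Hiro → UTC: 08:20–09:05, 09:25–11:30, 12:30–15:10, 17:30–19:00.
Lars → UTC: 07:35–08:45, 10:45–11:45, 12:20–17:00.
Anders → UTC: 10:20–10:55, 11:20–13:00, 13:25–13:35, 14:30–15:30, 16:30–17:00.
Wyatt → UTC: 11:00–18:10, 18:55–21:00.
Hiro ∩ Lars: 08:20–08:45, 10:45–11:30, 12:30–15:10.
Hiro ∩ Lars ∩ Anders: 10:45–10:55, 11:20–11:30, 12:30–13:00, 13:25–13:35, 14:30–15:10.
Hiro ∩ Lars ∩ Anders ∩ Wyatt: 11:20–11:30, 12:30–13:00, 13:25–13:35, 14:30–15:10.
Total common minutes: 10 + 30 + 10 + 40 = 90.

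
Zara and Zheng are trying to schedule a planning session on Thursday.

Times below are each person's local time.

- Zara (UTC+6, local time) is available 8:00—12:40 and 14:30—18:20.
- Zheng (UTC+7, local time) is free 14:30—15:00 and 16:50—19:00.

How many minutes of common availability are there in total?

Zara → UTC: 02:00–06:40, 08:30–12:20.
Zheng → UTC: 07:30–08:00, 09:50–12:00.
Zara ∩ Zheng: 09:50–12:00.
Total common minutes: 130.

130 minutes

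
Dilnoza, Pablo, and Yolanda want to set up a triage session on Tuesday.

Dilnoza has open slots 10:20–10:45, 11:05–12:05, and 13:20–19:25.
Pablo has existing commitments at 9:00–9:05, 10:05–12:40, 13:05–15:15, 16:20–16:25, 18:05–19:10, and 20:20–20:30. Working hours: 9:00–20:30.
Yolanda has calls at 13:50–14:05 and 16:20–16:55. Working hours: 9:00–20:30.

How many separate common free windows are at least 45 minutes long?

2

Pablo free within 09:00–20:30: 09:05–10:05, 12:40–13:05, 15:15–16:20, 16:25–18:05, 19:10–20:20.
Yolanda free within 09:00–20:30: 09:00–13:50, 14:05–16:20, 16:55–20:30.
Dilnoza ∩ Pablo: 15:15–16:20, 16:25–18:05, 19:10–19:25.
Dilnoza ∩ Pablo ∩ Yolanda: 15:15–16:20, 16:55–18:05, 19:10–19:25.
Windows ≥ 45 min: 15:15–16:20, 16:55–18:05.
That's 2 windows.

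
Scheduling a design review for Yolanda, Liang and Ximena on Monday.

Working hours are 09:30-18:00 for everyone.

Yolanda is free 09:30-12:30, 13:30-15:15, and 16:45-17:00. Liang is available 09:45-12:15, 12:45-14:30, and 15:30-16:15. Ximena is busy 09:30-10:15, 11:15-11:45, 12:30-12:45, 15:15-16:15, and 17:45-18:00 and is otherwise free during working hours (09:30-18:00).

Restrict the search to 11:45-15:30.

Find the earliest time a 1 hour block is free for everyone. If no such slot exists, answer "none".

13:30

Ximena free within 09:30–18:00: 10:15–11:15, 11:45–12:30, 12:45–15:15, 16:15–17:45.
Yolanda ∩ Liang: 09:45–12:15, 13:30–14:30.
Yolanda ∩ Liang ∩ Ximena: 10:15–11:15, 11:45–12:15, 13:30–14:30.
Restricted to 11:45–15:30: 11:45–12:15, 13:30–14:30.
Windows ≥ 60 min: 13:30–14:30.
Earliest such window starts at 13:30.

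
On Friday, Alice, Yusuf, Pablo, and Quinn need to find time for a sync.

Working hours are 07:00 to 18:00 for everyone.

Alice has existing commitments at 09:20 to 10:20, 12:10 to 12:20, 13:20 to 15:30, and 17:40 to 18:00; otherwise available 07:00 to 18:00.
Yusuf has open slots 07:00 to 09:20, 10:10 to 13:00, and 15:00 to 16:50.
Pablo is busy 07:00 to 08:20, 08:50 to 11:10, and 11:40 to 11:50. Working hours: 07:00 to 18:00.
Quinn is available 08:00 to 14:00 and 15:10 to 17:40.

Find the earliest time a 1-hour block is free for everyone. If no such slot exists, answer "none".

Alice free within 07:00–18:00: 07:00–09:20, 10:20–12:10, 12:20–13:20, 15:30–17:40.
Pablo free within 07:00–18:00: 08:20–08:50, 11:10–11:40, 11:50–18:00.
Alice ∩ Yusuf: 07:00–09:20, 10:20–12:10, 12:20–13:00, 15:30–16:50.
Alice ∩ Yusuf ∩ Pablo: 08:20–08:50, 11:10–11:40, 11:50–12:10, 12:20–13:00, 15:30–16:50.
Alice ∩ Yusuf ∩ Pablo ∩ Quinn: 08:20–08:50, 11:10–11:40, 11:50–12:10, 12:20–13:00, 15:30–16:50.
Windows ≥ 60 min: 15:30–16:50.
Earliest such window starts at 15:30.

15:30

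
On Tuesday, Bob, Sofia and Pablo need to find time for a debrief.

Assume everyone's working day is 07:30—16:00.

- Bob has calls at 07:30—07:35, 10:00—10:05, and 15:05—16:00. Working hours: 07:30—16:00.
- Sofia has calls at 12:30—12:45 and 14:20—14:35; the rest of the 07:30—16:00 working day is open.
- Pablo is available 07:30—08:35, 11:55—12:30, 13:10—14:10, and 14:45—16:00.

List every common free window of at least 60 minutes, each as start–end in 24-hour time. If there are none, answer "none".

07:35–08:35, 13:10–14:10

Bob free within 07:30–16:00: 07:35–10:00, 10:05–15:05.
Sofia free within 07:30–16:00: 07:30–12:30, 12:45–14:20, 14:35–16:00.
Bob ∩ Sofia: 07:35–10:00, 10:05–12:30, 12:45–14:20, 14:35–15:05.
Bob ∩ Sofia ∩ Pablo: 07:35–08:35, 11:55–12:30, 13:10–14:10, 14:45–15:05.
Windows ≥ 60 min: 07:35–08:35, 13:10–14:10.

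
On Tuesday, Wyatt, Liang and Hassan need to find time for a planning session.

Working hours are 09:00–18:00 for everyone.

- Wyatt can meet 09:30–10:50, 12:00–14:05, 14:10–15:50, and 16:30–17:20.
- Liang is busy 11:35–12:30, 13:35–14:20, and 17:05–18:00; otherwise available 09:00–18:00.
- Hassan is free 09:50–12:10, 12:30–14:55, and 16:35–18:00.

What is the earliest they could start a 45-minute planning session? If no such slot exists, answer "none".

Liang free within 09:00–18:00: 09:00–11:35, 12:30–13:35, 14:20–17:05.
Wyatt ∩ Liang: 09:30–10:50, 12:30–13:35, 14:20–15:50, 16:30–17:05.
Wyatt ∩ Liang ∩ Hassan: 09:50–10:50, 12:30–13:35, 14:20–14:55, 16:35–17:05.
Windows ≥ 45 min: 09:50–10:50, 12:30–13:35.
Earliest such window starts at 09:50.

09:50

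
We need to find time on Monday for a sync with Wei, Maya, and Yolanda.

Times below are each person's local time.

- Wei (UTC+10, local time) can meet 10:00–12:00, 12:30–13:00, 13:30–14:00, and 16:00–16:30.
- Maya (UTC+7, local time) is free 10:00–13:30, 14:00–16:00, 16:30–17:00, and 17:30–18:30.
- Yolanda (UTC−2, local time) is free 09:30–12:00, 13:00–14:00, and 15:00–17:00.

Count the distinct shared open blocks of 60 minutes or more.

0

Wei → UTC: 00:00–02:00, 02:30–03:00, 03:30–04:00, 06:00–06:30.
Maya → UTC: 03:00–06:30, 07:00–09:00, 09:30–10:00, 10:30–11:30.
Yolanda → UTC: 11:30–14:00, 15:00–16:00, 17:00–19:00.
Wei ∩ Maya: 03:30–04:00, 06:00–06:30.
Wei ∩ Maya ∩ Yolanda: (none).
Windows ≥ 60 min: (none).
That's 0 windows.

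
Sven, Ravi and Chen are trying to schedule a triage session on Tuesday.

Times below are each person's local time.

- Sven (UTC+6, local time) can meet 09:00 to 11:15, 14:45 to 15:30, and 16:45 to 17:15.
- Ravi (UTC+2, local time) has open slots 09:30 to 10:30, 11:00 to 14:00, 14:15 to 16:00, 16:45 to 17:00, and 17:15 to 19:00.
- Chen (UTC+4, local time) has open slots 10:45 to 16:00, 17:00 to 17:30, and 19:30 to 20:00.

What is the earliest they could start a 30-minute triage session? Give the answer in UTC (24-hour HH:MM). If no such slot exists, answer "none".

Sven → UTC: 03:00–05:15, 08:45–09:30, 10:45–11:15.
Ravi → UTC: 07:30–08:30, 09:00–12:00, 12:15–14:00, 14:45–15:00, 15:15–17:00.
Chen → UTC: 06:45–12:00, 13:00–13:30, 15:30–16:00.
Sven ∩ Ravi: 09:00–09:30, 10:45–11:15.
Sven ∩ Ravi ∩ Chen: 09:00–09:30, 10:45–11:15.
Windows ≥ 30 min: 09:00–09:30, 10:45–11:15.
Earliest such window starts at 09:00.

09:00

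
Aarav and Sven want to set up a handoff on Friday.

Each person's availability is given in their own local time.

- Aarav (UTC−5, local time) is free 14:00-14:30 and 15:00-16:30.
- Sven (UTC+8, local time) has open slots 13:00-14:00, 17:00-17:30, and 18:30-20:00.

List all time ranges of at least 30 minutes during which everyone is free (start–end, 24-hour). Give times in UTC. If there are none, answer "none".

none

Aarav → UTC: 19:00–19:30, 20:00–21:30.
Sven → UTC: 05:00–06:00, 09:00–09:30, 10:30–12:00.
Aarav ∩ Sven: (none).
Windows ≥ 30 min: (none).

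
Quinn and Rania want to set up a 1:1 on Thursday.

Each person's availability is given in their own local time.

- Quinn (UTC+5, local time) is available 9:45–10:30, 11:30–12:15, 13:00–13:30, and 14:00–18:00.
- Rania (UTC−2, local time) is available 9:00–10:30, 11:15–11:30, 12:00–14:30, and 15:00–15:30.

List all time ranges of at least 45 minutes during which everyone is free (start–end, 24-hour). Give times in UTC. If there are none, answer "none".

11:00–12:30

Quinn → UTC: 04:45–05:30, 06:30–07:15, 08:00–08:30, 09:00–13:00.
Rania → UTC: 11:00–12:30, 13:15–13:30, 14:00–16:30, 17:00–17:30.
Quinn ∩ Rania: 11:00–12:30.
Windows ≥ 45 min: 11:00–12:30.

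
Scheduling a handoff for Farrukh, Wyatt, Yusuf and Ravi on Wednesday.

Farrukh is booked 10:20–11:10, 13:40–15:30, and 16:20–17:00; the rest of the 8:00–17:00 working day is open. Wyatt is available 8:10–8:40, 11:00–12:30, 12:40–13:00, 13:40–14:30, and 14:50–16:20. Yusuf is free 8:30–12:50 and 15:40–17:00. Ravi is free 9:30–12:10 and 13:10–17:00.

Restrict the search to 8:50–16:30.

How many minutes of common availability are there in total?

100 minutes

Farrukh free within 08:00–17:00: 08:00–10:20, 11:10–13:40, 15:30–16:20.
Farrukh ∩ Wyatt: 08:10–08:40, 11:10–12:30, 12:40–13:00, 15:30–16:20.
Farrukh ∩ Wyatt ∩ Yusuf: 08:30–08:40, 11:10–12:30, 12:40–12:50, 15:40–16:20.
Farrukh ∩ Wyatt ∩ Yusuf ∩ Ravi: 11:10–12:10, 15:40–16:20.
Restricted to 08:50–16:30: 11:10–12:10, 15:40–16:20.
Total common minutes: 60 + 40 = 100.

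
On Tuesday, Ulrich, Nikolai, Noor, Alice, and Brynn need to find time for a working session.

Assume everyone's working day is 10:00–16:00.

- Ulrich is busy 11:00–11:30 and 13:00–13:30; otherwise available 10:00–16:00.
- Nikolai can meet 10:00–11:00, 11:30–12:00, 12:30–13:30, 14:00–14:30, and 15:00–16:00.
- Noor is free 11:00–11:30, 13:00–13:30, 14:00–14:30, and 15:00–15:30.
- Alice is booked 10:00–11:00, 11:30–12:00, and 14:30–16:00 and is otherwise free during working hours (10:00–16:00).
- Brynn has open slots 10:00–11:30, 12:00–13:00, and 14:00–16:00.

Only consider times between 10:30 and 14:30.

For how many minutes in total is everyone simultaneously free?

30 minutes

Ulrich free within 10:00–16:00: 10:00–11:00, 11:30–13:00, 13:30–16:00.
Alice free within 10:00–16:00: 11:00–11:30, 12:00–14:30.
Ulrich ∩ Nikolai: 10:00–11:00, 11:30–12:00, 12:30–13:00, 14:00–14:30, 15:00–16:00.
Ulrich ∩ Nikolai ∩ Noor: 14:00–14:30, 15:00–15:30.
Ulrich ∩ Nikolai ∩ Noor ∩ Alice: 14:00–14:30.
Ulrich ∩ Nikolai ∩ Noor ∩ Alice ∩ Brynn: 14:00–14:30.
Restricted to 10:30–14:30: 14:00–14:30.
Total common minutes: 30.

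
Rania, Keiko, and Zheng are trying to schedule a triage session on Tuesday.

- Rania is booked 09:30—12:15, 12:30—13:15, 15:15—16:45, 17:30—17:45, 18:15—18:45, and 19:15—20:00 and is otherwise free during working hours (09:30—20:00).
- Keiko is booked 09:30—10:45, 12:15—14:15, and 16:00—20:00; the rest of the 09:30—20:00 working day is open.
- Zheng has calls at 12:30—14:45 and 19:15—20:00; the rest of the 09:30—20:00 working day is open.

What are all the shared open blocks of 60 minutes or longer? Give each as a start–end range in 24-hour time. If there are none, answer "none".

Rania free within 09:30–20:00: 12:15–12:30, 13:15–15:15, 16:45–17:30, 17:45–18:15, 18:45–19:15.
Keiko free within 09:30–20:00: 10:45–12:15, 14:15–16:00.
Zheng free within 09:30–20:00: 09:30–12:30, 14:45–19:15.
Rania ∩ Keiko: 14:15–15:15.
Rania ∩ Keiko ∩ Zheng: 14:45–15:15.
Windows ≥ 60 min: (none).

none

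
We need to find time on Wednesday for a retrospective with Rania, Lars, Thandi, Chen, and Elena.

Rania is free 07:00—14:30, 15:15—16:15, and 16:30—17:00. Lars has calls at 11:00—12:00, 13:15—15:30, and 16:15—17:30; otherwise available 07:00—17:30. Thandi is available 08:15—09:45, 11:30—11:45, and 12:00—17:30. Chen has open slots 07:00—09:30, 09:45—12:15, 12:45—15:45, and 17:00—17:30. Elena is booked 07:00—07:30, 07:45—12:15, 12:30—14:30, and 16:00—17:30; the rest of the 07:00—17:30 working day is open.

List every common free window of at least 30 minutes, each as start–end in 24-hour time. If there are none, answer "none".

Lars free within 07:00–17:30: 07:00–11:00, 12:00–13:15, 15:30–16:15.
Elena free within 07:00–17:30: 07:30–07:45, 12:15–12:30, 14:30–16:00.
Rania ∩ Lars: 07:00–11:00, 12:00–13:15, 15:30–16:15.
Rania ∩ Lars ∩ Thandi: 08:15–09:45, 12:00–13:15, 15:30–16:15.
Rania ∩ Lars ∩ Thandi ∩ Chen: 08:15–09:30, 12:00–12:15, 12:45–13:15, 15:30–15:45.
Rania ∩ Lars ∩ Thandi ∩ Chen ∩ Elena: 15:30–15:45.
Windows ≥ 30 min: (none).

none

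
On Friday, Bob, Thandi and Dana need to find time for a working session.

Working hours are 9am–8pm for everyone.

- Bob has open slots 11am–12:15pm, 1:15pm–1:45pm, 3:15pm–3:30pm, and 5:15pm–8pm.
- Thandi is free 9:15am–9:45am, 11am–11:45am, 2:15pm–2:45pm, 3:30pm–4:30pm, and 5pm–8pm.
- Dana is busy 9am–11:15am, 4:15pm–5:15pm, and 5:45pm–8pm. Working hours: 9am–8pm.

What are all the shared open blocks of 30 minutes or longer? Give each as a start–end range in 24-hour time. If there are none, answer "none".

Dana free within 09:00–20:00: 11:15–16:15, 17:15–17:45.
Bob ∩ Thandi: 11:00–11:45, 17:15–20:00.
Bob ∩ Thandi ∩ Dana: 11:15–11:45, 17:15–17:45.
Windows ≥ 30 min: 11:15–11:45, 17:15–17:45.

11:15–11:45, 17:15–17:45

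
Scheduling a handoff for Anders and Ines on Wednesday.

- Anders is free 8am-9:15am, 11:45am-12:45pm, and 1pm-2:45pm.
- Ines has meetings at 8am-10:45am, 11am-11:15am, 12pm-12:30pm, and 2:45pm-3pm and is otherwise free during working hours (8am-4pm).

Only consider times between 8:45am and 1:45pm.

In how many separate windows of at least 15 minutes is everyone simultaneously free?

Ines free within 08:00–16:00: 10:45–11:00, 11:15–12:00, 12:30–14:45, 15:00–16:00.
Anders ∩ Ines: 11:45–12:00, 12:30–12:45, 13:00–14:45.
Restricted to 08:45–13:45: 11:45–12:00, 12:30–12:45, 13:00–13:45.
Windows ≥ 15 min: 11:45–12:00, 12:30–12:45, 13:00–13:45.
That's 3 windows.

3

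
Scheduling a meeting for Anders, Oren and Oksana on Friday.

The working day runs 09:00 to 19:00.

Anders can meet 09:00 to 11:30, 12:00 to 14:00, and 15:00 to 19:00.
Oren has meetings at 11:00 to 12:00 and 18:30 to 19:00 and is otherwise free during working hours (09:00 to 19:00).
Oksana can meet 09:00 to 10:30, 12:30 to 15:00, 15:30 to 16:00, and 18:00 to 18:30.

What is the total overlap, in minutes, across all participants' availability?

240 minutes

Oren free within 09:00–19:00: 09:00–11:00, 12:00–18:30.
Anders ∩ Oren: 09:00–11:00, 12:00–14:00, 15:00–18:30.
Anders ∩ Oren ∩ Oksana: 09:00–10:30, 12:30–14:00, 15:30–16:00, 18:00–18:30.
Total common minutes: 90 + 90 + 30 + 30 = 240.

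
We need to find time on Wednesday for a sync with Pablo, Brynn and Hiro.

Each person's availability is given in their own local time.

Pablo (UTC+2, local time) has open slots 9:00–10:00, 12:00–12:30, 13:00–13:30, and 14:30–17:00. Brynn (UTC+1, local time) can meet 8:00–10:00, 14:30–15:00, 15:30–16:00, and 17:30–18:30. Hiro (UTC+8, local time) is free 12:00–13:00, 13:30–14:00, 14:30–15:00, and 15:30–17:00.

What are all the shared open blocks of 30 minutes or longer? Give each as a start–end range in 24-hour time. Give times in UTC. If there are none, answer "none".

Pablo → UTC: 07:00–08:00, 10:00–10:30, 11:00–11:30, 12:30–15:00.
Brynn → UTC: 07:00–09:00, 13:30–14:00, 14:30–15:00, 16:30–17:30.
Hiro → UTC: 04:00–05:00, 05:30–06:00, 06:30–07:00, 07:30–09:00.
Pablo ∩ Brynn: 07:00–08:00, 13:30–14:00, 14:30–15:00.
Pablo ∩ Brynn ∩ Hiro: 07:30–08:00.
Windows ≥ 30 min: 07:30–08:00.

07:30–08:00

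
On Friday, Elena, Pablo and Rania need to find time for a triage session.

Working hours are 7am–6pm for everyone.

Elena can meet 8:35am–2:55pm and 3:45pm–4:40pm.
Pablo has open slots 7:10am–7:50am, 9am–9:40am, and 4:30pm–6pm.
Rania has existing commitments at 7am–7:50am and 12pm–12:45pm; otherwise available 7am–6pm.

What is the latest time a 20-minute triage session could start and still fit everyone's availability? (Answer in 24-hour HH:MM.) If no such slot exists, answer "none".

09:20

Rania free within 07:00–18:00: 07:50–12:00, 12:45–18:00.
Elena ∩ Pablo: 09:00–09:40, 16:30–16:40.
Elena ∩ Pablo ∩ Rania: 09:00–09:40, 16:30–16:40.
Windows ≥ 20 min: 09:00–09:40.
Latest start in the last window 09:00–09:40 is 09:40 − 20 min = 09:20.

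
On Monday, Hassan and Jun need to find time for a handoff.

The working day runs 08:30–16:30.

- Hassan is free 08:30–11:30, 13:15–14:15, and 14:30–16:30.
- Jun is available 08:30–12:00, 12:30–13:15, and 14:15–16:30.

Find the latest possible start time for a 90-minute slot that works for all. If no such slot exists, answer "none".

15:00

Hassan ∩ Jun: 08:30–11:30, 14:30–16:30.
Windows ≥ 90 min: 08:30–11:30, 14:30–16:30.
Latest start in the last window 14:30–16:30 is 16:30 − 90 min = 15:00.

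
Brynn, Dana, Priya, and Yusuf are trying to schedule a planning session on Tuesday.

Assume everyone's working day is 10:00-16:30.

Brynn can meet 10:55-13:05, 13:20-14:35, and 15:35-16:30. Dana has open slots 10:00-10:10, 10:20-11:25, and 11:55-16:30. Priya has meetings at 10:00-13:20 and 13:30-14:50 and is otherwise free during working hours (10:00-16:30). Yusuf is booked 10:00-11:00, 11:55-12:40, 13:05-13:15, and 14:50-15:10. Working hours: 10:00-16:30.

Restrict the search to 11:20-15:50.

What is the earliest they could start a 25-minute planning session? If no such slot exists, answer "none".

Priya free within 10:00–16:30: 13:20–13:30, 14:50–16:30.
Yusuf free within 10:00–16:30: 11:00–11:55, 12:40–13:05, 13:15–14:50, 15:10–16:30.
Brynn ∩ Dana: 10:55–11:25, 11:55–13:05, 13:20–14:35, 15:35–16:30.
Brynn ∩ Dana ∩ Priya: 13:20–13:30, 15:35–16:30.
Brynn ∩ Dana ∩ Priya ∩ Yusuf: 13:20–13:30, 15:35–16:30.
Restricted to 11:20–15:50: 13:20–13:30, 15:35–15:50.
Windows ≥ 25 min: (none).

none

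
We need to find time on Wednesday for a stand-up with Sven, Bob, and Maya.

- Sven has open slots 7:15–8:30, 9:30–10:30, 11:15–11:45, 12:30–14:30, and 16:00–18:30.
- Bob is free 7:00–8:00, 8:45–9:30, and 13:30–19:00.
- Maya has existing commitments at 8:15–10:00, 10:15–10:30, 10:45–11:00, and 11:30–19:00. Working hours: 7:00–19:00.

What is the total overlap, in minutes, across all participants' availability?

Maya free within 07:00–19:00: 07:00–08:15, 10:00–10:15, 10:30–10:45, 11:00–11:30.
Sven ∩ Bob: 07:15–08:00, 13:30–14:30, 16:00–18:30.
Sven ∩ Bob ∩ Maya: 07:15–08:00.
Total common minutes: 45.

45 minutes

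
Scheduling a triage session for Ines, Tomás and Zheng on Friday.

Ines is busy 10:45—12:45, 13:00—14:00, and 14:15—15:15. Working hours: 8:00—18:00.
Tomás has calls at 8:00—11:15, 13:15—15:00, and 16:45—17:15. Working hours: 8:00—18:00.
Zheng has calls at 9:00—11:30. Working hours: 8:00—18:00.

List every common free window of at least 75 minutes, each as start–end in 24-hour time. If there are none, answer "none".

15:15–16:45

Ines free within 08:00–18:00: 08:00–10:45, 12:45–13:00, 14:00–14:15, 15:15–18:00.
Tomás free within 08:00–18:00: 11:15–13:15, 15:00–16:45, 17:15–18:00.
Zheng free within 08:00–18:00: 08:00–09:00, 11:30–18:00.
Ines ∩ Tomás: 12:45–13:00, 15:15–16:45, 17:15–18:00.
Ines ∩ Tomás ∩ Zheng: 12:45–13:00, 15:15–16:45, 17:15–18:00.
Windows ≥ 75 min: 15:15–16:45.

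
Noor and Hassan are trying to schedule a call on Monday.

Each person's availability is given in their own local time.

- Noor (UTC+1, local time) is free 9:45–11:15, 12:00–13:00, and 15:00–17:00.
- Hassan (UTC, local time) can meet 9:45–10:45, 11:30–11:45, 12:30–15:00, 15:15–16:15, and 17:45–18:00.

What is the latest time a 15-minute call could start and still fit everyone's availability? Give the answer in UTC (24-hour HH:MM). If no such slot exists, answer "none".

Noor → UTC: 08:45–10:15, 11:00–12:00, 14:00–16:00.
Hassan → UTC: 09:45–10:45, 11:30–11:45, 12:30–15:00, 15:15–16:15, 17:45–18:00.
Noor ∩ Hassan: 09:45–10:15, 11:30–11:45, 14:00–15:00, 15:15–16:00.
Windows ≥ 15 min: 09:45–10:15, 11:30–11:45, 14:00–15:00, 15:15–16:00.
Latest start in the last window 15:15–16:00 is 16:00 − 15 min = 15:45.

15:45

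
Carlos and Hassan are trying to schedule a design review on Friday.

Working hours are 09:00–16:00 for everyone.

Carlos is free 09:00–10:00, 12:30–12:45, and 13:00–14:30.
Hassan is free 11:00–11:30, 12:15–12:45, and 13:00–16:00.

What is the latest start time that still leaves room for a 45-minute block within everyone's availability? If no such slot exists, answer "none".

13:45

Carlos ∩ Hassan: 12:30–12:45, 13:00–14:30.
Windows ≥ 45 min: 13:00–14:30.
Latest start in the last window 13:00–14:30 is 14:30 − 45 min = 13:45.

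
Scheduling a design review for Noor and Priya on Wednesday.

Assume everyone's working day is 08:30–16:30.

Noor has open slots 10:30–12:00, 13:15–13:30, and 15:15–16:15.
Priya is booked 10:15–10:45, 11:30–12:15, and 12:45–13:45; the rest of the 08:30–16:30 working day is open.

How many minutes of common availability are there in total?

Priya free within 08:30–16:30: 08:30–10:15, 10:45–11:30, 12:15–12:45, 13:45–16:30.
Noor ∩ Priya: 10:45–11:30, 15:15–16:15.
Total common minutes: 45 + 60 = 105.

105 minutes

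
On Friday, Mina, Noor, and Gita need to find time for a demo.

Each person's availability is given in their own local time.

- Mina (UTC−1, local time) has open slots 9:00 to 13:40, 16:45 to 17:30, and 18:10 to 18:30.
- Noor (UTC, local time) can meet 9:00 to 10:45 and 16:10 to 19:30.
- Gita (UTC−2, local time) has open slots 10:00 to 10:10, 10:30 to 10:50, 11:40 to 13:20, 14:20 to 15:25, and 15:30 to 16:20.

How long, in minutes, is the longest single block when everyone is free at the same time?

35 minutes

Mina → UTC: 10:00–14:40, 17:45–18:30, 19:10–19:30.
Noor → UTC: 09:00–10:45, 16:10–19:30.
Gita → UTC: 12:00–12:10, 12:30–12:50, 13:40–15:20, 16:20–17:25, 17:30–18:20.
Mina ∩ Noor: 10:00–10:45, 17:45–18:30, 19:10–19:30.
Mina ∩ Noor ∩ Gita: 17:45–18:20.
Single common window of 35 minutes.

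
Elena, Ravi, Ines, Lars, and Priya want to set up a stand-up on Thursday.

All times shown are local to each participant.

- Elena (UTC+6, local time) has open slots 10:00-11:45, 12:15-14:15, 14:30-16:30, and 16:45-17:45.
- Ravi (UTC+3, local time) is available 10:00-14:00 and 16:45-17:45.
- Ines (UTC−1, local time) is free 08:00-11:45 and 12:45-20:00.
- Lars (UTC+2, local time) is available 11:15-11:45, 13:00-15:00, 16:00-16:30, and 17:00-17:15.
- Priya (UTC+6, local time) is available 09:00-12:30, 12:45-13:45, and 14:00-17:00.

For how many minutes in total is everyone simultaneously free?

30 minutes

Elena → UTC: 04:00–05:45, 06:15–08:15, 08:30–10:30, 10:45–11:45.
Ravi → UTC: 07:00–11:00, 13:45–14:45.
Ines → UTC: 09:00–12:45, 13:45–21:00.
Lars → UTC: 09:15–09:45, 11:00–13:00, 14:00–14:30, 15:00–15:15.
Priya → UTC: 03:00–06:30, 06:45–07:45, 08:00–11:00.
Elena ∩ Ravi: 07:00–08:15, 08:30–10:30, 10:45–11:00.
Elena ∩ Ravi ∩ Ines: 09:00–10:30, 10:45–11:00.
Elena ∩ Ravi ∩ Ines ∩ Lars: 09:15–09:45.
Elena ∩ Ravi ∩ Ines ∩ Lars ∩ Priya: 09:15–09:45.
Total common minutes: 30.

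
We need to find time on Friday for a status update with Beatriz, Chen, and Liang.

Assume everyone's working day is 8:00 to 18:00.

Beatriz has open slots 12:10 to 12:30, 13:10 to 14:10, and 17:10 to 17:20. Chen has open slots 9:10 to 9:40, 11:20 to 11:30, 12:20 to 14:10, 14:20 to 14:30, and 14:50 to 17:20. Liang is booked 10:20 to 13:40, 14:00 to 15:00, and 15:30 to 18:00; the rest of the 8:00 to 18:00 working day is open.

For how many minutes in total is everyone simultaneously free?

20 minutes

Liang free within 08:00–18:00: 08:00–10:20, 13:40–14:00, 15:00–15:30.
Beatriz ∩ Chen: 12:20–12:30, 13:10–14:10, 17:10–17:20.
Beatriz ∩ Chen ∩ Liang: 13:40–14:00.
Total common minutes: 20.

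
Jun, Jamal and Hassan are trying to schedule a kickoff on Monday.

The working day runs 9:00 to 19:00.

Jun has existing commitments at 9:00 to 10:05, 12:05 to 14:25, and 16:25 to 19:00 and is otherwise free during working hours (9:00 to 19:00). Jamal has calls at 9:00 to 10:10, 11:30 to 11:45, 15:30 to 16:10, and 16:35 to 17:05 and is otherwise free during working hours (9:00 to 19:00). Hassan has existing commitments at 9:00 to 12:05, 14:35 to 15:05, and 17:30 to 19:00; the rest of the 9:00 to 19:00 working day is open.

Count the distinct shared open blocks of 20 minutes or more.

Jun free within 09:00–19:00: 10:05–12:05, 14:25–16:25.
Jamal free within 09:00–19:00: 10:10–11:30, 11:45–15:30, 16:10–16:35, 17:05–19:00.
Hassan free within 09:00–19:00: 12:05–14:35, 15:05–17:30.
Jun ∩ Jamal: 10:10–11:30, 11:45–12:05, 14:25–15:30, 16:10–16:25.
Jun ∩ Jamal ∩ Hassan: 14:25–14:35, 15:05–15:30, 16:10–16:25.
Windows ≥ 20 min: 15:05–15:30.
That's 1 window.

1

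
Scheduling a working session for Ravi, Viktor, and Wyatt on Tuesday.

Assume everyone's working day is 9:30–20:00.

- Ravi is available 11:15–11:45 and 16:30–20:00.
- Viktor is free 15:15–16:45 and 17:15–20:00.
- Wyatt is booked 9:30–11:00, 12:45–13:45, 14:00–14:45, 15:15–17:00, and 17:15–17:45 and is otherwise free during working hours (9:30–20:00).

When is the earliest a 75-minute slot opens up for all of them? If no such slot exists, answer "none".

17:45

Wyatt free within 09:30–20:00: 11:00–12:45, 13:45–14:00, 14:45–15:15, 17:00–17:15, 17:45–20:00.
Ravi ∩ Viktor: 16:30–16:45, 17:15–20:00.
Ravi ∩ Viktor ∩ Wyatt: 17:45–20:00.
Windows ≥ 75 min: 17:45–20:00.
Earliest such window starts at 17:45.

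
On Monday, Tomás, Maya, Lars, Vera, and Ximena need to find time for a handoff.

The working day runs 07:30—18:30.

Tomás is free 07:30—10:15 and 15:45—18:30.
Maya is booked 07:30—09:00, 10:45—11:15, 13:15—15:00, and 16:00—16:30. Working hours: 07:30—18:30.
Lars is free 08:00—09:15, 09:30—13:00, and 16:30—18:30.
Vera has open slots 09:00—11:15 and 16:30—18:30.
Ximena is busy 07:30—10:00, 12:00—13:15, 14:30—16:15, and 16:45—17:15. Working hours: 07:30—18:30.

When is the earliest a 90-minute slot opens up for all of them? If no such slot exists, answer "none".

Maya free within 07:30–18:30: 09:00–10:45, 11:15–13:15, 15:00–16:00, 16:30–18:30.
Ximena free within 07:30–18:30: 10:00–12:00, 13:15–14:30, 16:15–16:45, 17:15–18:30.
Tomás ∩ Maya: 09:00–10:15, 15:45–16:00, 16:30–18:30.
Tomás ∩ Maya ∩ Lars: 09:00–09:15, 09:30–10:15, 16:30–18:30.
Tomás ∩ Maya ∩ Lars ∩ Vera: 09:00–09:15, 09:30–10:15, 16:30–18:30.
Tomás ∩ Maya ∩ Lars ∩ Vera ∩ Ximena: 10:00–10:15, 16:30–16:45, 17:15–18:30.
Windows ≥ 90 min: (none).

none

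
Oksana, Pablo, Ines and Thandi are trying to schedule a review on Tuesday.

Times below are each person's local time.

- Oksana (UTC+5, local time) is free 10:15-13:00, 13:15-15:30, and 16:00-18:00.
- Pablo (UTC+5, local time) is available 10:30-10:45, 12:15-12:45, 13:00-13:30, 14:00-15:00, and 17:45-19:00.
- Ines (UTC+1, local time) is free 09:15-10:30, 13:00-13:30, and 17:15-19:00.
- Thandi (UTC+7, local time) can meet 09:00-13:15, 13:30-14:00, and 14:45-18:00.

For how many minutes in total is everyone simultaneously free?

Oksana → UTC: 05:15–08:00, 08:15–10:30, 11:00–13:00.
Pablo → UTC: 05:30–05:45, 07:15–07:45, 08:00–08:30, 09:00–10:00, 12:45–14:00.
Ines → UTC: 08:15–09:30, 12:00–12:30, 16:15–18:00.
Thandi → UTC: 02:00–06:15, 06:30–07:00, 07:45–11:00.
Oksana ∩ Pablo: 05:30–05:45, 07:15–07:45, 08:15–08:30, 09:00–10:00, 12:45–13:00.
Oksana ∩ Pablo ∩ Ines: 08:15–08:30, 09:00–09:30.
Oksana ∩ Pablo ∩ Ines ∩ Thandi: 08:15–08:30, 09:00–09:30.
Total common minutes: 15 + 30 = 45.

45 minutes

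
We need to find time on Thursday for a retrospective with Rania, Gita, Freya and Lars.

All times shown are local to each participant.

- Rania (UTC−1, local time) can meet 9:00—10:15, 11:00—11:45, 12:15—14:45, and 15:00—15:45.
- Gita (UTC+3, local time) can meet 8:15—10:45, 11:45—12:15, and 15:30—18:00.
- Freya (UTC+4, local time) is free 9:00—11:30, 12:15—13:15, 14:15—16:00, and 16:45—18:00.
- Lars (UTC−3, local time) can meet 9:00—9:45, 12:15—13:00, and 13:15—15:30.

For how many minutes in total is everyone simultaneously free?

Rania → UTC: 10:00–11:15, 12:00–12:45, 13:15–15:45, 16:00–16:45.
Gita → UTC: 05:15–07:45, 08:45–09:15, 12:30–15:00.
Freya → UTC: 05:00–07:30, 08:15–09:15, 10:15–12:00, 12:45–14:00.
Lars → UTC: 12:00–12:45, 15:15–16:00, 16:15–18:30.
Rania ∩ Gita: 12:30–12:45, 13:15–15:00.
Rania ∩ Gita ∩ Freya: 13:15–14:00.
Rania ∩ Gita ∩ Freya ∩ Lars: (none).
Total common minutes: 0.

0 minutes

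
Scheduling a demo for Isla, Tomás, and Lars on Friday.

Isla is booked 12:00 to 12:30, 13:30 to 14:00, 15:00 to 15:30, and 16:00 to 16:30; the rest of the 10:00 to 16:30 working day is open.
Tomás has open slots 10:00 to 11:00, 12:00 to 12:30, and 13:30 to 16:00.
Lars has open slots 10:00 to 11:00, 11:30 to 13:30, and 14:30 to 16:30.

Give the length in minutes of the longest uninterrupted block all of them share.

60 minutes

Isla free within 10:00–16:30: 10:00–12:00, 12:30–13:30, 14:00–15:00, 15:30–16:00.
Isla ∩ Tomás: 10:00–11:00, 14:00–15:00, 15:30–16:00.
Isla ∩ Tomás ∩ Lars: 10:00–11:00, 14:30–15:00, 15:30–16:00.
Common window lengths: 60, 30, 30 min; longest is 60.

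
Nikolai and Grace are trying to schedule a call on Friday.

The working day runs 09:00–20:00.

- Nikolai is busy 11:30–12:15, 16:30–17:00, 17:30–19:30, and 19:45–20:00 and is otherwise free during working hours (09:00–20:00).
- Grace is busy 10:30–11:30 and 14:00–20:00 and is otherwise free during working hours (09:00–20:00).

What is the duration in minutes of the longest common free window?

Nikolai free within 09:00–20:00: 09:00–11:30, 12:15–16:30, 17:00–17:30, 19:30–19:45.
Grace free within 09:00–20:00: 09:00–10:30, 11:30–14:00.
Nikolai ∩ Grace: 09:00–10:30, 12:15–14:00.
Common window lengths: 90, 105 min; longest is 105.

105 minutes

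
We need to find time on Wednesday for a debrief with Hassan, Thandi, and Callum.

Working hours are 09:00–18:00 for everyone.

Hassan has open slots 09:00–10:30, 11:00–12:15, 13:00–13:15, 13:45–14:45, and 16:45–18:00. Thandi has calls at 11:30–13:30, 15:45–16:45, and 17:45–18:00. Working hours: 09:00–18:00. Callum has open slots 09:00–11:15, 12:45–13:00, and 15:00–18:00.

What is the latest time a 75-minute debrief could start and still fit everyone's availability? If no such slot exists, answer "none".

09:15

Thandi free within 09:00–18:00: 09:00–11:30, 13:30–15:45, 16:45–17:45.
Hassan ∩ Thandi: 09:00–10:30, 11:00–11:30, 13:45–14:45, 16:45–17:45.
Hassan ∩ Thandi ∩ Callum: 09:00–10:30, 11:00–11:15, 16:45–17:45.
Windows ≥ 75 min: 09:00–10:30.
Latest start in the last window 09:00–10:30 is 10:30 − 75 min = 09:15.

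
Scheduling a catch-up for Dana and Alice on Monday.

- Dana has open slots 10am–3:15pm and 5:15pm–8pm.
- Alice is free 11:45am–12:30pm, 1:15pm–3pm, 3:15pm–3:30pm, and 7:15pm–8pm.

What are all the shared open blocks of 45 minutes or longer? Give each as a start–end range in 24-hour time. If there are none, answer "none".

Dana ∩ Alice: 11:45–12:30, 13:15–15:00, 19:15–20:00.
Windows ≥ 45 min: 11:45–12:30, 13:15–15:00, 19:15–20:00.

11:45–12:30, 13:15–15:00, 19:15–20:00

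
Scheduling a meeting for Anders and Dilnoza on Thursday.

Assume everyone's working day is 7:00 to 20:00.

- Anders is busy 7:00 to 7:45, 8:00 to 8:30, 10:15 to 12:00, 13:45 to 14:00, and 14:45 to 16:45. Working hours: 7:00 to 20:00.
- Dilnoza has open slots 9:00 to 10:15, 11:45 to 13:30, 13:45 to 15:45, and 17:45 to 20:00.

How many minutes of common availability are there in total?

345 minutes

Anders free within 07:00–20:00: 07:45–08:00, 08:30–10:15, 12:00–13:45, 14:00–14:45, 16:45–20:00.
Anders ∩ Dilnoza: 09:00–10:15, 12:00–13:30, 14:00–14:45, 17:45–20:00.
Total common minutes: 75 + 90 + 45 + 135 = 345.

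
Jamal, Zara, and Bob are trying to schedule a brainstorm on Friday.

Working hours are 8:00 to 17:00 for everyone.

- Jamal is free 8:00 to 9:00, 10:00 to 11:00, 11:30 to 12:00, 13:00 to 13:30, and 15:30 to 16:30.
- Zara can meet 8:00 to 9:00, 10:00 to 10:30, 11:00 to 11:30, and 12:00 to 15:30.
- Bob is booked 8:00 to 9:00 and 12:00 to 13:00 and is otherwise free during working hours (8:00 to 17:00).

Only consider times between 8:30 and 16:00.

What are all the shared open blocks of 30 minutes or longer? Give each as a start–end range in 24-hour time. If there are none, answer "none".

10:00–10:30, 13:00–13:30

Bob free within 08:00–17:00: 09:00–12:00, 13:00–17:00.
Jamal ∩ Zara: 08:00–09:00, 10:00–10:30, 13:00–13:30.
Jamal ∩ Zara ∩ Bob: 10:00–10:30, 13:00–13:30.
Restricted to 08:30–16:00: 10:00–10:30, 13:00–13:30.
Windows ≥ 30 min: 10:00–10:30, 13:00–13:30.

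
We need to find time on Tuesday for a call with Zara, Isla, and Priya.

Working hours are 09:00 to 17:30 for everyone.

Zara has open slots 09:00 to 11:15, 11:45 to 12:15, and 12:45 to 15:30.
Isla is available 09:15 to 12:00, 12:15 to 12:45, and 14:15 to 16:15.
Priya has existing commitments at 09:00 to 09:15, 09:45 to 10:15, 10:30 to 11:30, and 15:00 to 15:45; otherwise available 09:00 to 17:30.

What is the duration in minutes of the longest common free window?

45 minutes

Priya free within 09:00–17:30: 09:15–09:45, 10:15–10:30, 11:30–15:00, 15:45–17:30.
Zara ∩ Isla: 09:15–11:15, 11:45–12:00, 14:15–15:30.
Zara ∩ Isla ∩ Priya: 09:15–09:45, 10:15–10:30, 11:45–12:00, 14:15–15:00.
Common window lengths: 30, 15, 15, 45 min; longest is 45.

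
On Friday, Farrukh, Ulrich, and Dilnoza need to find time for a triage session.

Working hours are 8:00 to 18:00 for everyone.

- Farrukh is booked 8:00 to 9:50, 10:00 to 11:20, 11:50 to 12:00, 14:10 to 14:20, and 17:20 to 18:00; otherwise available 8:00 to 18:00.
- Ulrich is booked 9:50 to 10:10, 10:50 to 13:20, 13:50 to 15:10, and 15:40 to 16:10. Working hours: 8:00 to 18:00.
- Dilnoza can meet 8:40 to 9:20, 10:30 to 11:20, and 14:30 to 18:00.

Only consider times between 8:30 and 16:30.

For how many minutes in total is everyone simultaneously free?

50 minutes

Farrukh free within 08:00–18:00: 09:50–10:00, 11:20–11:50, 12:00–14:10, 14:20–17:20.
Ulrich free within 08:00–18:00: 08:00–09:50, 10:10–10:50, 13:20–13:50, 15:10–15:40, 16:10–18:00.
Farrukh ∩ Ulrich: 13:20–13:50, 15:10–15:40, 16:10–17:20.
Farrukh ∩ Ulrich ∩ Dilnoza: 15:10–15:40, 16:10–17:20.
Restricted to 08:30–16:30: 15:10–15:40, 16:10–16:30.
Total common minutes: 30 + 20 = 50.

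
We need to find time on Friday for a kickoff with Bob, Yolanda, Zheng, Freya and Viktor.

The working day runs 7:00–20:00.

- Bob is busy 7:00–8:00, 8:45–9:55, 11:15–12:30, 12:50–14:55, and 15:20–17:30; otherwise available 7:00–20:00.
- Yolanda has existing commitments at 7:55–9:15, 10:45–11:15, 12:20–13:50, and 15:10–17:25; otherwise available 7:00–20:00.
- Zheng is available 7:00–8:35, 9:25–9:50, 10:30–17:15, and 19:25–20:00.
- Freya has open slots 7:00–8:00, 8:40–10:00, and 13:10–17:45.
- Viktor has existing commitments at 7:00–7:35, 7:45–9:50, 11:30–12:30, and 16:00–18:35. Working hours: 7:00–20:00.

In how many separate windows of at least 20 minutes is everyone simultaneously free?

0

Bob free within 07:00–20:00: 08:00–08:45, 09:55–11:15, 12:30–12:50, 14:55–15:20, 17:30–20:00.
Yolanda free within 07:00–20:00: 07:00–07:55, 09:15–10:45, 11:15–12:20, 13:50–15:10, 17:25–20:00.
Viktor free within 07:00–20:00: 07:35–07:45, 09:50–11:30, 12:30–16:00, 18:35–20:00.
Bob ∩ Yolanda: 09:55–10:45, 14:55–15:10, 17:30–20:00.
Bob ∩ Yolanda ∩ Zheng: 10:30–10:45, 14:55–15:10, 19:25–20:00.
Bob ∩ Yolanda ∩ Zheng ∩ Freya: 14:55–15:10.
Bob ∩ Yolanda ∩ Zheng ∩ Freya ∩ Viktor: 14:55–15:10.
Windows ≥ 20 min: (none).
That's 0 windows.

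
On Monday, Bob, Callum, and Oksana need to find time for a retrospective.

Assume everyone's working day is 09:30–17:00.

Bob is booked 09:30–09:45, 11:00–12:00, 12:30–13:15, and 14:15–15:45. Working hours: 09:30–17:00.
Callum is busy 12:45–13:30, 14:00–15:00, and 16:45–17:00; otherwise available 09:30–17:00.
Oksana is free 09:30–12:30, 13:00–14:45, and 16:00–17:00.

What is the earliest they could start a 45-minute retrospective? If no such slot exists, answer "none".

Bob free within 09:30–17:00: 09:45–11:00, 12:00–12:30, 13:15–14:15, 15:45–17:00.
Callum free within 09:30–17:00: 09:30–12:45, 13:30–14:00, 15:00–16:45.
Bob ∩ Callum: 09:45–11:00, 12:00–12:30, 13:30–14:00, 15:45–16:45.
Bob ∩ Callum ∩ Oksana: 09:45–11:00, 12:00–12:30, 13:30–14:00, 16:00–16:45.
Windows ≥ 45 min: 09:45–11:00, 16:00–16:45.
Earliest such window starts at 09:45.

09:45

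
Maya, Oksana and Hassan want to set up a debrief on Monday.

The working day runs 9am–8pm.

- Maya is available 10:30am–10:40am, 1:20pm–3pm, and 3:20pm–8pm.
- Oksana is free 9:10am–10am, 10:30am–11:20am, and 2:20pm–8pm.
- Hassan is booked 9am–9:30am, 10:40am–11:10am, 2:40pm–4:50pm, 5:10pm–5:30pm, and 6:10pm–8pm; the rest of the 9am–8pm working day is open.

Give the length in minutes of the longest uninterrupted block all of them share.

Hassan free within 09:00–20:00: 09:30–10:40, 11:10–14:40, 16:50–17:10, 17:30–18:10.
Maya ∩ Oksana: 10:30–10:40, 14:20–15:00, 15:20–20:00.
Maya ∩ Oksana ∩ Hassan: 10:30–10:40, 14:20–14:40, 16:50–17:10, 17:30–18:10.
Common window lengths: 10, 20, 20, 40 min; longest is 40.

40 minutes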